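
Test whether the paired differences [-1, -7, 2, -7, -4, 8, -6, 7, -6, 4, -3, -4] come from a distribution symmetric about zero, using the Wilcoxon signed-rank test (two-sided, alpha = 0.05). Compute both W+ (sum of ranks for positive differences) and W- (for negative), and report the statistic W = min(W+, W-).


Step 1: Drop any zero differences (none here) and take |d_i|.
|d| = [1, 7, 2, 7, 4, 8, 6, 7, 6, 4, 3, 4]
Step 2: Midrank |d_i| (ties get averaged ranks).
ranks: |1|->1, |7|->10, |2|->2, |7|->10, |4|->5, |8|->12, |6|->7.5, |7|->10, |6|->7.5, |4|->5, |3|->3, |4|->5
Step 3: Attach original signs; sum ranks with positive sign and with negative sign.
W+ = 2 + 12 + 10 + 5 = 29
W- = 1 + 10 + 10 + 5 + 7.5 + 7.5 + 3 + 5 = 49
(Check: W+ + W- = 78 should equal n(n+1)/2 = 78.)
Step 4: Test statistic W = min(W+, W-) = 29.
Step 5: Ties in |d|, so use the tie-corrected normal approximation.
        E[W] = n(n+1)/4 = 12*13/4 = 39.
        Tie groups: |d|=4 (t=3), |d|=6 (t=2), |d|=7 (t=3); sum(t^3 - t) = 54.
        Var[W] = n(n+1)(2n+1)/24 - sum(t^3-t)/48 = 3900/24 - 54/48 = 161.375.
        z = (W - E[W]) / sqrt(Var[W]) = (29 - 39) / 12.7033 = -0.7872.
        Two-sided p = 2*Phi(z) = 0.431168.
Step 6: alpha = 0.05. fail to reject H0.

W+ = 29, W- = 49, W = min = 29, p = 0.431168, fail to reject H0.


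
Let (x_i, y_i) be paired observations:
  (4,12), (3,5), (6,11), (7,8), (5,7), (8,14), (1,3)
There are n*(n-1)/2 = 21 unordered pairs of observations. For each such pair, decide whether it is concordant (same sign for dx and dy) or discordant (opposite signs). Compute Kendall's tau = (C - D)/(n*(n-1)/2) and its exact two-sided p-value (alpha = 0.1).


Step 1: Enumerate the 21 unordered pairs (i,j) with i<j and classify each by sign(x_j-x_i) * sign(y_j-y_i).
  (1,2):dx=-1,dy=-7->C; (1,3):dx=+2,dy=-1->D; (1,4):dx=+3,dy=-4->D; (1,5):dx=+1,dy=-5->D
  (1,6):dx=+4,dy=+2->C; (1,7):dx=-3,dy=-9->C; (2,3):dx=+3,dy=+6->C; (2,4):dx=+4,dy=+3->C
  (2,5):dx=+2,dy=+2->C; (2,6):dx=+5,dy=+9->C; (2,7):dx=-2,dy=-2->C; (3,4):dx=+1,dy=-3->D
  (3,5):dx=-1,dy=-4->C; (3,6):dx=+2,dy=+3->C; (3,7):dx=-5,dy=-8->C; (4,5):dx=-2,dy=-1->C
  (4,6):dx=+1,dy=+6->C; (4,7):dx=-6,dy=-5->C; (5,6):dx=+3,dy=+7->C; (5,7):dx=-4,dy=-4->C
  (6,7):dx=-7,dy=-11->C
Step 2: C = 17, D = 4, total pairs = 21.
Step 3: tau = (C - D)/(n(n-1)/2) = (17 - 4)/21 = 0.619048.
Step 4: Exact two-sided p-value (enumerate n! = 5040 permutations of y under H0): p = 0.069048.
Step 5: alpha = 0.1. reject H0.

tau_b = 0.6190 (C=17, D=4), p = 0.069048, reject H0.


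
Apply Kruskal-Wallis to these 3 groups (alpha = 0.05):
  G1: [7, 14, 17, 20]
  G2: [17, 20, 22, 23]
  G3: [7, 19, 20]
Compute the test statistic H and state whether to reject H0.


Step 1: Combine all N = 11 observations and assign midranks.
sorted (value, group, rank): (7,G1,1.5), (7,G3,1.5), (14,G1,3), (17,G1,4.5), (17,G2,4.5), (19,G3,6), (20,G1,8), (20,G2,8), (20,G3,8), (22,G2,10), (23,G2,11)
Step 2: Sum ranks within each group.
R_1 = 17 (n_1 = 4)
R_2 = 33.5 (n_2 = 4)
R_3 = 15.5 (n_3 = 3)
Step 3: H = 12/(N(N+1)) * sum(R_i^2/n_i) - 3(N+1)
     = 12/(11*12) * (17^2/4 + 33.5^2/4 + 15.5^2/3) - 3*12
     = 0.090909 * 432.896 - 36
     = 3.354167.
Step 4: Ties present; correction factor C = 1 - 36/(11^3 - 11) = 0.972727. Corrected H = 3.354167 / 0.972727 = 3.448209.
Step 5: Under H0, H ~ chi^2(2); p-value = 0.178333.
Step 6: alpha = 0.05. fail to reject H0.

H = 3.4482, df = 2, p = 0.178333, fail to reject H0.


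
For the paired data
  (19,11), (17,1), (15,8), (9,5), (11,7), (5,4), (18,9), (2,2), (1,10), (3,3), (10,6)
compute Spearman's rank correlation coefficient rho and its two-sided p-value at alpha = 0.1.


Step 1: Rank x and y separately (midranks; no ties here).
rank(x): 19->11, 17->9, 15->8, 9->5, 11->7, 5->4, 18->10, 2->2, 1->1, 3->3, 10->6
rank(y): 11->11, 1->1, 8->8, 5->5, 7->7, 4->4, 9->9, 2->2, 10->10, 3->3, 6->6
Step 2: d_i = R_x(i) - R_y(i); compute d_i^2.
  (11-11)^2=0, (9-1)^2=64, (8-8)^2=0, (5-5)^2=0, (7-7)^2=0, (4-4)^2=0, (10-9)^2=1, (2-2)^2=0, (1-10)^2=81, (3-3)^2=0, (6-6)^2=0
sum(d^2) = 146.
Step 3: rho = 1 - 6*146 / (11*(11^2 - 1)) = 1 - 876/1320 = 0.336364.
Step 4: Under H0, t = rho * sqrt((n-2)/(1-rho^2)) = 1.0715 ~ t(9).
Step 5: Two-sided p-value from the t-distribution with 9 df = 0.311824.
Step 6: alpha = 0.1. fail to reject H0.

rho = 0.3364, p = 0.311824, fail to reject H0 at alpha = 0.1.


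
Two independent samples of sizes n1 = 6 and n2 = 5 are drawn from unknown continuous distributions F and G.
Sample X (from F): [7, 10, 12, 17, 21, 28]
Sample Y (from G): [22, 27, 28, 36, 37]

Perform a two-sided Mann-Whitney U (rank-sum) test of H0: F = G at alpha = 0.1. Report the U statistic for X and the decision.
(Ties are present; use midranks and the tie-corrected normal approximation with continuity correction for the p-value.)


Step 1: Combine and sort all 11 observations; assign midranks.
sorted (value, group): (7,X), (10,X), (12,X), (17,X), (21,X), (22,Y), (27,Y), (28,X), (28,Y), (36,Y), (37,Y)
ranks: 7->1, 10->2, 12->3, 17->4, 21->5, 22->6, 27->7, 28->8.5, 28->8.5, 36->10, 37->11
Step 2: Rank sum for X: R1 = 1 + 2 + 3 + 4 + 5 + 8.5 = 23.5.
Step 3: U_X = R1 - n1(n1+1)/2 = 23.5 - 6*7/2 = 23.5 - 21 = 2.5.
       U_Y = n1*n2 - U_X = 30 - 2.5 = 27.5.
Step 4: Ties are present, so use the tie-corrected normal approximation (with continuity correction) for the p-value.
Step 5: p-value = 0.028100; compare to alpha = 0.1. reject H0.

U_X = 2.5, p = 0.028100, reject H0 at alpha = 0.1.


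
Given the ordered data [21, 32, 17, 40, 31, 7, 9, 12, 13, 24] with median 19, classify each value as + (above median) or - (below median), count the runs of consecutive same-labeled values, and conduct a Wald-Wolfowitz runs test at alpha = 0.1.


Step 1: Compute median = 19; label A = above, B = below.
Labels in order: AABAABBBBA  (n_A = 5, n_B = 5)
Step 2: Count runs R = 5.
Step 3: Under H0 (random ordering), E[R] = 2*n_A*n_B/(n_A+n_B) + 1 = 2*5*5/10 + 1 = 6.0000.
        Var[R] = 2*n_A*n_B*(2*n_A*n_B - n_A - n_B) / ((n_A+n_B)^2 * (n_A+n_B-1)) = 2000/900 = 2.2222.
        SD[R] = 1.4907.
Step 4: Continuity-corrected z = (R + 0.5 - E[R]) / SD[R] = (5 + 0.5 - 6.0000) / 1.4907 = -0.3354.
Step 5: Two-sided p-value via normal approximation = 2*(1 - Phi(|z|)) = 0.737316.
Step 6: alpha = 0.1. fail to reject H0.

R = 5, z = -0.3354, p = 0.737316, fail to reject H0.


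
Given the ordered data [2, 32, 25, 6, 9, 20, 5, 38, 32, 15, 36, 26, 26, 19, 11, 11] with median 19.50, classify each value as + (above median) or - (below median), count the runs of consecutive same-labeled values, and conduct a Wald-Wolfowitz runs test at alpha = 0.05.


Step 1: Compute median = 19.50; label A = above, B = below.
Labels in order: BAABBABAABAAABBB  (n_A = 8, n_B = 8)
Step 2: Count runs R = 9.
Step 3: Under H0 (random ordering), E[R] = 2*n_A*n_B/(n_A+n_B) + 1 = 2*8*8/16 + 1 = 9.0000.
        Var[R] = 2*n_A*n_B*(2*n_A*n_B - n_A - n_B) / ((n_A+n_B)^2 * (n_A+n_B-1)) = 14336/3840 = 3.7333.
        SD[R] = 1.9322.
Step 4: R = E[R], so z = 0 with no continuity correction.
Step 5: Two-sided p-value via normal approximation = 2*(1 - Phi(|z|)) = 1.000000.
Step 6: alpha = 0.05. fail to reject H0.

R = 9, z = 0.0000, p = 1.000000, fail to reject H0.


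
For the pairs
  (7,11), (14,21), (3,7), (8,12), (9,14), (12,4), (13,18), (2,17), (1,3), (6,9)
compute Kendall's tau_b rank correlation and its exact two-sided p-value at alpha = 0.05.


Step 1: Enumerate the 45 unordered pairs (i,j) with i<j and classify each by sign(x_j-x_i) * sign(y_j-y_i).
  (1,2):dx=+7,dy=+10->C; (1,3):dx=-4,dy=-4->C; (1,4):dx=+1,dy=+1->C; (1,5):dx=+2,dy=+3->C
  (1,6):dx=+5,dy=-7->D; (1,7):dx=+6,dy=+7->C; (1,8):dx=-5,dy=+6->D; (1,9):dx=-6,dy=-8->C
  (1,10):dx=-1,dy=-2->C; (2,3):dx=-11,dy=-14->C; (2,4):dx=-6,dy=-9->C; (2,5):dx=-5,dy=-7->C
  (2,6):dx=-2,dy=-17->C; (2,7):dx=-1,dy=-3->C; (2,8):dx=-12,dy=-4->C; (2,9):dx=-13,dy=-18->C
  (2,10):dx=-8,dy=-12->C; (3,4):dx=+5,dy=+5->C; (3,5):dx=+6,dy=+7->C; (3,6):dx=+9,dy=-3->D
  (3,7):dx=+10,dy=+11->C; (3,8):dx=-1,dy=+10->D; (3,9):dx=-2,dy=-4->C; (3,10):dx=+3,dy=+2->C
  (4,5):dx=+1,dy=+2->C; (4,6):dx=+4,dy=-8->D; (4,7):dx=+5,dy=+6->C; (4,8):dx=-6,dy=+5->D
  (4,9):dx=-7,dy=-9->C; (4,10):dx=-2,dy=-3->C; (5,6):dx=+3,dy=-10->D; (5,7):dx=+4,dy=+4->C
  (5,8):dx=-7,dy=+3->D; (5,9):dx=-8,dy=-11->C; (5,10):dx=-3,dy=-5->C; (6,7):dx=+1,dy=+14->C
  (6,8):dx=-10,dy=+13->D; (6,9):dx=-11,dy=-1->C; (6,10):dx=-6,dy=+5->D; (7,8):dx=-11,dy=-1->C
  (7,9):dx=-12,dy=-15->C; (7,10):dx=-7,dy=-9->C; (8,9):dx=-1,dy=-14->C; (8,10):dx=+4,dy=-8->D
  (9,10):dx=+5,dy=+6->C
Step 2: C = 34, D = 11, total pairs = 45.
Step 3: tau = (C - D)/(n(n-1)/2) = (34 - 11)/45 = 0.511111.
Step 4: Exact two-sided p-value (enumerate n! = 3628800 permutations of y under H0): p = 0.046623.
Step 5: alpha = 0.05. reject H0.

tau_b = 0.5111 (C=34, D=11), p = 0.046623, reject H0.


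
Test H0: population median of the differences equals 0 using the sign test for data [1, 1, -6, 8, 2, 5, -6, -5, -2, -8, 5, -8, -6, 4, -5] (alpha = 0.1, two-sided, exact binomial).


Step 1: Discard zero differences. Original n = 15; n_eff = number of nonzero differences = 15.
Nonzero differences (with sign): +1, +1, -6, +8, +2, +5, -6, -5, -2, -8, +5, -8, -6, +4, -5
Step 2: Count signs: positive = 7, negative = 8.
Step 3: Under H0: P(positive) = 0.5, so the number of positives S ~ Bin(15, 0.5).
Step 4: Two-sided exact p-value = sum of Bin(15,0.5) probabilities at or below the observed probability = 1.000000.
Step 5: alpha = 0.1. fail to reject H0.

n_eff = 15, pos = 7, neg = 8, p = 1.000000, fail to reject H0.


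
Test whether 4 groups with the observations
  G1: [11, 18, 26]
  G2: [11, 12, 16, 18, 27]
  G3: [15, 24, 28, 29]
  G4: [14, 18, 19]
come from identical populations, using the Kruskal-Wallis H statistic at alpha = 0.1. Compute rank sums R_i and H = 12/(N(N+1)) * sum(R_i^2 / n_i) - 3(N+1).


Step 1: Combine all N = 15 observations and assign midranks.
sorted (value, group, rank): (11,G1,1.5), (11,G2,1.5), (12,G2,3), (14,G4,4), (15,G3,5), (16,G2,6), (18,G1,8), (18,G2,8), (18,G4,8), (19,G4,10), (24,G3,11), (26,G1,12), (27,G2,13), (28,G3,14), (29,G3,15)
Step 2: Sum ranks within each group.
R_1 = 21.5 (n_1 = 3)
R_2 = 31.5 (n_2 = 5)
R_3 = 45 (n_3 = 4)
R_4 = 22 (n_4 = 3)
Step 3: H = 12/(N(N+1)) * sum(R_i^2/n_i) - 3(N+1)
     = 12/(15*16) * (21.5^2/3 + 31.5^2/5 + 45^2/4 + 22^2/3) - 3*16
     = 0.050000 * 1020.12 - 48
     = 3.005833.
Step 4: Ties present; correction factor C = 1 - 30/(15^3 - 15) = 0.991071. Corrected H = 3.005833 / 0.991071 = 3.032913.
Step 5: Under H0, H ~ chi^2(3); p-value = 0.386578.
Step 6: alpha = 0.1. fail to reject H0.

H = 3.0329, df = 3, p = 0.386578, fail to reject H0.


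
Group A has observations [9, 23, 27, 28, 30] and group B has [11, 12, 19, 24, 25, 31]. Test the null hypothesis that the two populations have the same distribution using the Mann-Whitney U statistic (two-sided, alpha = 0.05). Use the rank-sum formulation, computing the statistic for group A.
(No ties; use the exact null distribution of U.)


Step 1: Combine and sort all 11 observations; assign midranks.
sorted (value, group): (9,X), (11,Y), (12,Y), (19,Y), (23,X), (24,Y), (25,Y), (27,X), (28,X), (30,X), (31,Y)
ranks: 9->1, 11->2, 12->3, 19->4, 23->5, 24->6, 25->7, 27->8, 28->9, 30->10, 31->11
Step 2: Rank sum for X: R1 = 1 + 5 + 8 + 9 + 10 = 33.
Step 3: U_X = R1 - n1(n1+1)/2 = 33 - 5*6/2 = 33 - 15 = 18.
       U_Y = n1*n2 - U_X = 30 - 18 = 12.
Step 4: No ties, so the exact null distribution of U (based on enumerating the C(11,5) = 462 equally likely rank assignments) gives the two-sided p-value.
Step 5: p-value = 0.662338; compare to alpha = 0.05. fail to reject H0.

U_X = 18, p = 0.662338, fail to reject H0 at alpha = 0.05.


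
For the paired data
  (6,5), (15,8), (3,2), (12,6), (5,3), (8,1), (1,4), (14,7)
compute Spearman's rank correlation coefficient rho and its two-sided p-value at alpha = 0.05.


Step 1: Rank x and y separately (midranks; no ties here).
rank(x): 6->4, 15->8, 3->2, 12->6, 5->3, 8->5, 1->1, 14->7
rank(y): 5->5, 8->8, 2->2, 6->6, 3->3, 1->1, 4->4, 7->7
Step 2: d_i = R_x(i) - R_y(i); compute d_i^2.
  (4-5)^2=1, (8-8)^2=0, (2-2)^2=0, (6-6)^2=0, (3-3)^2=0, (5-1)^2=16, (1-4)^2=9, (7-7)^2=0
sum(d^2) = 26.
Step 3: rho = 1 - 6*26 / (8*(8^2 - 1)) = 1 - 156/504 = 0.690476.
Step 4: Under H0, t = rho * sqrt((n-2)/(1-rho^2)) = 2.3382 ~ t(6).
Step 5: Two-sided p-value from the t-distribution with 6 df = 0.057990.
Step 6: alpha = 0.05. fail to reject H0.

rho = 0.6905, p = 0.057990, fail to reject H0 at alpha = 0.05.


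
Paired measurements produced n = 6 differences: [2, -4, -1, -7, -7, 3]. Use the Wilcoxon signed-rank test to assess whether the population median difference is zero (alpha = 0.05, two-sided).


Step 1: Drop any zero differences (none here) and take |d_i|.
|d| = [2, 4, 1, 7, 7, 3]
Step 2: Midrank |d_i| (ties get averaged ranks).
ranks: |2|->2, |4|->4, |1|->1, |7|->5.5, |7|->5.5, |3|->3
Step 3: Attach original signs; sum ranks with positive sign and with negative sign.
W+ = 2 + 3 = 5
W- = 4 + 1 + 5.5 + 5.5 = 16
(Check: W+ + W- = 21 should equal n(n+1)/2 = 21.)
Step 4: Test statistic W = min(W+, W-) = 5.
Step 5: Ties in |d|, so use the tie-corrected normal approximation.
        E[W] = n(n+1)/4 = 6*7/4 = 10.5.
        Tie groups: |d|=7 (t=2); sum(t^3 - t) = 6.
        Var[W] = n(n+1)(2n+1)/24 - sum(t^3-t)/48 = 546/24 - 6/48 = 22.625.
        z = (W - E[W]) / sqrt(Var[W]) = (5 - 10.5) / 4.7566 = -1.1563.
        Two-sided p = 2*Phi(z) = 0.247561.
Step 6: alpha = 0.05. fail to reject H0.

W+ = 5, W- = 16, W = min = 5, p = 0.247561, fail to reject H0.


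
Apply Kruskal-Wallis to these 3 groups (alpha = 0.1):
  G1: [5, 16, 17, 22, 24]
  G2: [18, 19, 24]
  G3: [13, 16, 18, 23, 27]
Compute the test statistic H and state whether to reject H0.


Step 1: Combine all N = 13 observations and assign midranks.
sorted (value, group, rank): (5,G1,1), (13,G3,2), (16,G1,3.5), (16,G3,3.5), (17,G1,5), (18,G2,6.5), (18,G3,6.5), (19,G2,8), (22,G1,9), (23,G3,10), (24,G1,11.5), (24,G2,11.5), (27,G3,13)
Step 2: Sum ranks within each group.
R_1 = 30 (n_1 = 5)
R_2 = 26 (n_2 = 3)
R_3 = 35 (n_3 = 5)
Step 3: H = 12/(N(N+1)) * sum(R_i^2/n_i) - 3(N+1)
     = 12/(13*14) * (30^2/5 + 26^2/3 + 35^2/5) - 3*14
     = 0.065934 * 650.333 - 42
     = 0.879121.
Step 4: Ties present; correction factor C = 1 - 18/(13^3 - 13) = 0.991758. Corrected H = 0.879121 / 0.991758 = 0.886427.
Step 5: Under H0, H ~ chi^2(2); p-value = 0.641970.
Step 6: alpha = 0.1. fail to reject H0.

H = 0.8864, df = 2, p = 0.641970, fail to reject H0.


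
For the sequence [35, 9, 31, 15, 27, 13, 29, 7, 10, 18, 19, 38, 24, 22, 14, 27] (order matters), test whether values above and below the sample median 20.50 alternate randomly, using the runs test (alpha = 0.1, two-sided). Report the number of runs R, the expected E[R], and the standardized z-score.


Step 1: Compute median = 20.50; label A = above, B = below.
Labels in order: ABABABABBBBAAABA  (n_A = 8, n_B = 8)
Step 2: Count runs R = 11.
Step 3: Under H0 (random ordering), E[R] = 2*n_A*n_B/(n_A+n_B) + 1 = 2*8*8/16 + 1 = 9.0000.
        Var[R] = 2*n_A*n_B*(2*n_A*n_B - n_A - n_B) / ((n_A+n_B)^2 * (n_A+n_B-1)) = 14336/3840 = 3.7333.
        SD[R] = 1.9322.
Step 4: Continuity-corrected z = (R - 0.5 - E[R]) / SD[R] = (11 - 0.5 - 9.0000) / 1.9322 = 0.7763.
Step 5: Two-sided p-value via normal approximation = 2*(1 - Phi(|z|)) = 0.437558.
Step 6: alpha = 0.1. fail to reject H0.

R = 11, z = 0.7763, p = 0.437558, fail to reject H0.


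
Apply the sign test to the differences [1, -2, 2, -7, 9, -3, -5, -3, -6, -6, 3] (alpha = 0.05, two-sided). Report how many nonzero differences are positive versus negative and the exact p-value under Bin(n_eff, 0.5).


Step 1: Discard zero differences. Original n = 11; n_eff = number of nonzero differences = 11.
Nonzero differences (with sign): +1, -2, +2, -7, +9, -3, -5, -3, -6, -6, +3
Step 2: Count signs: positive = 4, negative = 7.
Step 3: Under H0: P(positive) = 0.5, so the number of positives S ~ Bin(11, 0.5).
Step 4: Two-sided exact p-value = sum of Bin(11,0.5) probabilities at or below the observed probability = 0.548828.
Step 5: alpha = 0.05. fail to reject H0.

n_eff = 11, pos = 4, neg = 7, p = 0.548828, fail to reject H0.


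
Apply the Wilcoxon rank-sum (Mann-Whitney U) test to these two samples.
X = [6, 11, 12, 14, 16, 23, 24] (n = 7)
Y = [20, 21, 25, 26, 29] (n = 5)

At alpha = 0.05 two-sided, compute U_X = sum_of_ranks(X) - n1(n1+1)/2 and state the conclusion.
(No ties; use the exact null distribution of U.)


Step 1: Combine and sort all 12 observations; assign midranks.
sorted (value, group): (6,X), (11,X), (12,X), (14,X), (16,X), (20,Y), (21,Y), (23,X), (24,X), (25,Y), (26,Y), (29,Y)
ranks: 6->1, 11->2, 12->3, 14->4, 16->5, 20->6, 21->7, 23->8, 24->9, 25->10, 26->11, 29->12
Step 2: Rank sum for X: R1 = 1 + 2 + 3 + 4 + 5 + 8 + 9 = 32.
Step 3: U_X = R1 - n1(n1+1)/2 = 32 - 7*8/2 = 32 - 28 = 4.
       U_Y = n1*n2 - U_X = 35 - 4 = 31.
Step 4: No ties, so the exact null distribution of U (based on enumerating the C(12,7) = 792 equally likely rank assignments) gives the two-sided p-value.
Step 5: p-value = 0.030303; compare to alpha = 0.05. reject H0.

U_X = 4, p = 0.030303, reject H0 at alpha = 0.05.


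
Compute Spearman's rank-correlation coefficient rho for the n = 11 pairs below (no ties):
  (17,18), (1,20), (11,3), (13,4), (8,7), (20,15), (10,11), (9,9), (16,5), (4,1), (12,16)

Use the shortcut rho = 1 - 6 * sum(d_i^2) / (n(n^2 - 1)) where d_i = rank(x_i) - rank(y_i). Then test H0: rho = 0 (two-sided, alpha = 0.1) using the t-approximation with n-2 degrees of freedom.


Step 1: Rank x and y separately (midranks; no ties here).
rank(x): 17->10, 1->1, 11->6, 13->8, 8->3, 20->11, 10->5, 9->4, 16->9, 4->2, 12->7
rank(y): 18->10, 20->11, 3->2, 4->3, 7->5, 15->8, 11->7, 9->6, 5->4, 1->1, 16->9
Step 2: d_i = R_x(i) - R_y(i); compute d_i^2.
  (10-10)^2=0, (1-11)^2=100, (6-2)^2=16, (8-3)^2=25, (3-5)^2=4, (11-8)^2=9, (5-7)^2=4, (4-6)^2=4, (9-4)^2=25, (2-1)^2=1, (7-9)^2=4
sum(d^2) = 192.
Step 3: rho = 1 - 6*192 / (11*(11^2 - 1)) = 1 - 1152/1320 = 0.127273.
Step 4: Under H0, t = rho * sqrt((n-2)/(1-rho^2)) = 0.3849 ~ t(9).
Step 5: Two-sided p-value from the t-distribution with 9 df = 0.709215.
Step 6: alpha = 0.1. fail to reject H0.

rho = 0.1273, p = 0.709215, fail to reject H0 at alpha = 0.1.


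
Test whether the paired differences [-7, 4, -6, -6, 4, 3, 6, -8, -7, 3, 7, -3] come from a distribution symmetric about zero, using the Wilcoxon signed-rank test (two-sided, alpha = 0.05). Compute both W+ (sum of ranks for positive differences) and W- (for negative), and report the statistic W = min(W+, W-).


Step 1: Drop any zero differences (none here) and take |d_i|.
|d| = [7, 4, 6, 6, 4, 3, 6, 8, 7, 3, 7, 3]
Step 2: Midrank |d_i| (ties get averaged ranks).
ranks: |7|->10, |4|->4.5, |6|->7, |6|->7, |4|->4.5, |3|->2, |6|->7, |8|->12, |7|->10, |3|->2, |7|->10, |3|->2
Step 3: Attach original signs; sum ranks with positive sign and with negative sign.
W+ = 4.5 + 4.5 + 2 + 7 + 2 + 10 = 30
W- = 10 + 7 + 7 + 12 + 10 + 2 = 48
(Check: W+ + W- = 78 should equal n(n+1)/2 = 78.)
Step 4: Test statistic W = min(W+, W-) = 30.
Step 5: Ties in |d|, so use the tie-corrected normal approximation.
        E[W] = n(n+1)/4 = 12*13/4 = 39.
        Tie groups: |d|=3 (t=3), |d|=4 (t=2), |d|=6 (t=3), |d|=7 (t=3); sum(t^3 - t) = 78.
        Var[W] = n(n+1)(2n+1)/24 - sum(t^3-t)/48 = 3900/24 - 78/48 = 160.875.
        z = (W - E[W]) / sqrt(Var[W]) = (30 - 39) / 12.6837 = -0.7096.
        Two-sided p = 2*Phi(z) = 0.477968.
Step 6: alpha = 0.05. fail to reject H0.

W+ = 30, W- = 48, W = min = 30, p = 0.477968, fail to reject H0.


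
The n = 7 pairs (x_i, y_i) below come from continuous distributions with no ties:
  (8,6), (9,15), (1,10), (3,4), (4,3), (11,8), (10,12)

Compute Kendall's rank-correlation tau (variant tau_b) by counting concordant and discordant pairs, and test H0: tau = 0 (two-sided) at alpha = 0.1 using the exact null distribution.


Step 1: Enumerate the 21 unordered pairs (i,j) with i<j and classify each by sign(x_j-x_i) * sign(y_j-y_i).
  (1,2):dx=+1,dy=+9->C; (1,3):dx=-7,dy=+4->D; (1,4):dx=-5,dy=-2->C; (1,5):dx=-4,dy=-3->C
  (1,6):dx=+3,dy=+2->C; (1,7):dx=+2,dy=+6->C; (2,3):dx=-8,dy=-5->C; (2,4):dx=-6,dy=-11->C
  (2,5):dx=-5,dy=-12->C; (2,6):dx=+2,dy=-7->D; (2,7):dx=+1,dy=-3->D; (3,4):dx=+2,dy=-6->D
  (3,5):dx=+3,dy=-7->D; (3,6):dx=+10,dy=-2->D; (3,7):dx=+9,dy=+2->C; (4,5):dx=+1,dy=-1->D
  (4,6):dx=+8,dy=+4->C; (4,7):dx=+7,dy=+8->C; (5,6):dx=+7,dy=+5->C; (5,7):dx=+6,dy=+9->C
  (6,7):dx=-1,dy=+4->D
Step 2: C = 13, D = 8, total pairs = 21.
Step 3: tau = (C - D)/(n(n-1)/2) = (13 - 8)/21 = 0.238095.
Step 4: Exact two-sided p-value (enumerate n! = 5040 permutations of y under H0): p = 0.561905.
Step 5: alpha = 0.1. fail to reject H0.

tau_b = 0.2381 (C=13, D=8), p = 0.561905, fail to reject H0.


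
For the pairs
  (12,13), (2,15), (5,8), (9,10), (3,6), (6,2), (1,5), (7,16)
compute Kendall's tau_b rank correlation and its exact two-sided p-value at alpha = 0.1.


Step 1: Enumerate the 28 unordered pairs (i,j) with i<j and classify each by sign(x_j-x_i) * sign(y_j-y_i).
  (1,2):dx=-10,dy=+2->D; (1,3):dx=-7,dy=-5->C; (1,4):dx=-3,dy=-3->C; (1,5):dx=-9,dy=-7->C
  (1,6):dx=-6,dy=-11->C; (1,7):dx=-11,dy=-8->C; (1,8):dx=-5,dy=+3->D; (2,3):dx=+3,dy=-7->D
  (2,4):dx=+7,dy=-5->D; (2,5):dx=+1,dy=-9->D; (2,6):dx=+4,dy=-13->D; (2,7):dx=-1,dy=-10->C
  (2,8):dx=+5,dy=+1->C; (3,4):dx=+4,dy=+2->C; (3,5):dx=-2,dy=-2->C; (3,6):dx=+1,dy=-6->D
  (3,7):dx=-4,dy=-3->C; (3,8):dx=+2,dy=+8->C; (4,5):dx=-6,dy=-4->C; (4,6):dx=-3,dy=-8->C
  (4,7):dx=-8,dy=-5->C; (4,8):dx=-2,dy=+6->D; (5,6):dx=+3,dy=-4->D; (5,7):dx=-2,dy=-1->C
  (5,8):dx=+4,dy=+10->C; (6,7):dx=-5,dy=+3->D; (6,8):dx=+1,dy=+14->C; (7,8):dx=+6,dy=+11->C
Step 2: C = 18, D = 10, total pairs = 28.
Step 3: tau = (C - D)/(n(n-1)/2) = (18 - 10)/28 = 0.285714.
Step 4: Exact two-sided p-value (enumerate n! = 40320 permutations of y under H0): p = 0.398760.
Step 5: alpha = 0.1. fail to reject H0.

tau_b = 0.2857 (C=18, D=10), p = 0.398760, fail to reject H0.


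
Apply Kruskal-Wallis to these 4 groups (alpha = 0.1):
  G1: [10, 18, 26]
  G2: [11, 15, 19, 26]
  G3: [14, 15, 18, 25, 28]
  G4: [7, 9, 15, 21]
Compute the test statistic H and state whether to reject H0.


Step 1: Combine all N = 16 observations and assign midranks.
sorted (value, group, rank): (7,G4,1), (9,G4,2), (10,G1,3), (11,G2,4), (14,G3,5), (15,G2,7), (15,G3,7), (15,G4,7), (18,G1,9.5), (18,G3,9.5), (19,G2,11), (21,G4,12), (25,G3,13), (26,G1,14.5), (26,G2,14.5), (28,G3,16)
Step 2: Sum ranks within each group.
R_1 = 27 (n_1 = 3)
R_2 = 36.5 (n_2 = 4)
R_3 = 50.5 (n_3 = 5)
R_4 = 22 (n_4 = 4)
Step 3: H = 12/(N(N+1)) * sum(R_i^2/n_i) - 3(N+1)
     = 12/(16*17) * (27^2/3 + 36.5^2/4 + 50.5^2/5 + 22^2/4) - 3*17
     = 0.044118 * 1207.11 - 51
     = 2.254963.
Step 4: Ties present; correction factor C = 1 - 36/(16^3 - 16) = 0.991176. Corrected H = 2.254963 / 0.991176 = 2.275037.
Step 5: Under H0, H ~ chi^2(3); p-value = 0.517320.
Step 6: alpha = 0.1. fail to reject H0.

H = 2.2750, df = 3, p = 0.517320, fail to reject H0.


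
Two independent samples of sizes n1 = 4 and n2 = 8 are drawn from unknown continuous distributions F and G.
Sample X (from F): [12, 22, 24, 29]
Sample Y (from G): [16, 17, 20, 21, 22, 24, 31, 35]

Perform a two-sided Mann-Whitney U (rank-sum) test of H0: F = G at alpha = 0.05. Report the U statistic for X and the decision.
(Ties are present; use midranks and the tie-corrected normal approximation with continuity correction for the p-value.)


Step 1: Combine and sort all 12 observations; assign midranks.
sorted (value, group): (12,X), (16,Y), (17,Y), (20,Y), (21,Y), (22,X), (22,Y), (24,X), (24,Y), (29,X), (31,Y), (35,Y)
ranks: 12->1, 16->2, 17->3, 20->4, 21->5, 22->6.5, 22->6.5, 24->8.5, 24->8.5, 29->10, 31->11, 35->12
Step 2: Rank sum for X: R1 = 1 + 6.5 + 8.5 + 10 = 26.
Step 3: U_X = R1 - n1(n1+1)/2 = 26 - 4*5/2 = 26 - 10 = 16.
       U_Y = n1*n2 - U_X = 32 - 16 = 16.
Step 4: Ties are present, so use the tie-corrected normal approximation (with continuity correction) for the p-value.
Step 5: p-value = 1.000000; compare to alpha = 0.05. fail to reject H0.

U_X = 16, p = 1.000000, fail to reject H0 at alpha = 0.05.


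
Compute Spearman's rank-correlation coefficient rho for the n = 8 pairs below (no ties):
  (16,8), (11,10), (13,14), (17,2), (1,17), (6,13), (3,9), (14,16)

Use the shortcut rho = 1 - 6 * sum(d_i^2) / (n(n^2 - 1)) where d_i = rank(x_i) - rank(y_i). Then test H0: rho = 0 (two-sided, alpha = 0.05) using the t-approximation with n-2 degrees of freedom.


Step 1: Rank x and y separately (midranks; no ties here).
rank(x): 16->7, 11->4, 13->5, 17->8, 1->1, 6->3, 3->2, 14->6
rank(y): 8->2, 10->4, 14->6, 2->1, 17->8, 13->5, 9->3, 16->7
Step 2: d_i = R_x(i) - R_y(i); compute d_i^2.
  (7-2)^2=25, (4-4)^2=0, (5-6)^2=1, (8-1)^2=49, (1-8)^2=49, (3-5)^2=4, (2-3)^2=1, (6-7)^2=1
sum(d^2) = 130.
Step 3: rho = 1 - 6*130 / (8*(8^2 - 1)) = 1 - 780/504 = -0.547619.
Step 4: Under H0, t = rho * sqrt((n-2)/(1-rho^2)) = -1.6031 ~ t(6).
Step 5: Two-sided p-value from the t-distribution with 6 df = 0.160026.
Step 6: alpha = 0.05. fail to reject H0.

rho = -0.5476, p = 0.160026, fail to reject H0 at alpha = 0.05.


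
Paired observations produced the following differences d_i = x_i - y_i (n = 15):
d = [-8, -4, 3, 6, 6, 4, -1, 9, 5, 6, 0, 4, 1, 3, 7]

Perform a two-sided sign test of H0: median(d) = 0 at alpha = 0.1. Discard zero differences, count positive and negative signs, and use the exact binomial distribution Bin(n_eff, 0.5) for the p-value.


Step 1: Discard zero differences. Original n = 15; n_eff = number of nonzero differences = 14.
Nonzero differences (with sign): -8, -4, +3, +6, +6, +4, -1, +9, +5, +6, +4, +1, +3, +7
Step 2: Count signs: positive = 11, negative = 3.
Step 3: Under H0: P(positive) = 0.5, so the number of positives S ~ Bin(14, 0.5).
Step 4: Two-sided exact p-value = sum of Bin(14,0.5) probabilities at or below the observed probability = 0.057373.
Step 5: alpha = 0.1. reject H0.

n_eff = 14, pos = 11, neg = 3, p = 0.057373, reject H0.


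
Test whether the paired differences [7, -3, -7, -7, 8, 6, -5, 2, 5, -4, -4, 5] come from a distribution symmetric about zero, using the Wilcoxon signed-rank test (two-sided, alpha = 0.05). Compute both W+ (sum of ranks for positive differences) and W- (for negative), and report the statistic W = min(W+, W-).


Step 1: Drop any zero differences (none here) and take |d_i|.
|d| = [7, 3, 7, 7, 8, 6, 5, 2, 5, 4, 4, 5]
Step 2: Midrank |d_i| (ties get averaged ranks).
ranks: |7|->10, |3|->2, |7|->10, |7|->10, |8|->12, |6|->8, |5|->6, |2|->1, |5|->6, |4|->3.5, |4|->3.5, |5|->6
Step 3: Attach original signs; sum ranks with positive sign and with negative sign.
W+ = 10 + 12 + 8 + 1 + 6 + 6 = 43
W- = 2 + 10 + 10 + 6 + 3.5 + 3.5 = 35
(Check: W+ + W- = 78 should equal n(n+1)/2 = 78.)
Step 4: Test statistic W = min(W+, W-) = 35.
Step 5: Ties in |d|, so use the tie-corrected normal approximation.
        E[W] = n(n+1)/4 = 12*13/4 = 39.
        Tie groups: |d|=4 (t=2), |d|=5 (t=3), |d|=7 (t=3); sum(t^3 - t) = 54.
        Var[W] = n(n+1)(2n+1)/24 - sum(t^3-t)/48 = 3900/24 - 54/48 = 161.375.
        z = (W - E[W]) / sqrt(Var[W]) = (35 - 39) / 12.7033 = -0.3149.
        Two-sided p = 2*Phi(z) = 0.752855.
Step 6: alpha = 0.05. fail to reject H0.

W+ = 43, W- = 35, W = min = 35, p = 0.752855, fail to reject H0.


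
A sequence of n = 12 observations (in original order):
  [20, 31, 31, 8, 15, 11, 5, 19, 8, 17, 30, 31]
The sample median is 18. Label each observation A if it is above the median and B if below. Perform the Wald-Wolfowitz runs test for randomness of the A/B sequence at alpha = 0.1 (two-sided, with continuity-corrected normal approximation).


Step 1: Compute median = 18; label A = above, B = below.
Labels in order: AAABBBBABBAA  (n_A = 6, n_B = 6)
Step 2: Count runs R = 5.
Step 3: Under H0 (random ordering), E[R] = 2*n_A*n_B/(n_A+n_B) + 1 = 2*6*6/12 + 1 = 7.0000.
        Var[R] = 2*n_A*n_B*(2*n_A*n_B - n_A - n_B) / ((n_A+n_B)^2 * (n_A+n_B-1)) = 4320/1584 = 2.7273.
        SD[R] = 1.6514.
Step 4: Continuity-corrected z = (R + 0.5 - E[R]) / SD[R] = (5 + 0.5 - 7.0000) / 1.6514 = -0.9083.
Step 5: Two-sided p-value via normal approximation = 2*(1 - Phi(|z|)) = 0.363722.
Step 6: alpha = 0.1. fail to reject H0.

R = 5, z = -0.9083, p = 0.363722, fail to reject H0.


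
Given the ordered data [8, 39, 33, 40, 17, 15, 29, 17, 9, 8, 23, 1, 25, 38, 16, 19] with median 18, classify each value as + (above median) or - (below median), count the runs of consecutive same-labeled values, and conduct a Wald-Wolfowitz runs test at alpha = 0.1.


Step 1: Compute median = 18; label A = above, B = below.
Labels in order: BAAABBABBBABAABA  (n_A = 8, n_B = 8)
Step 2: Count runs R = 10.
Step 3: Under H0 (random ordering), E[R] = 2*n_A*n_B/(n_A+n_B) + 1 = 2*8*8/16 + 1 = 9.0000.
        Var[R] = 2*n_A*n_B*(2*n_A*n_B - n_A - n_B) / ((n_A+n_B)^2 * (n_A+n_B-1)) = 14336/3840 = 3.7333.
        SD[R] = 1.9322.
Step 4: Continuity-corrected z = (R - 0.5 - E[R]) / SD[R] = (10 - 0.5 - 9.0000) / 1.9322 = 0.2588.
Step 5: Two-sided p-value via normal approximation = 2*(1 - Phi(|z|)) = 0.795809.
Step 6: alpha = 0.1. fail to reject H0.

R = 10, z = 0.2588, p = 0.795809, fail to reject H0.


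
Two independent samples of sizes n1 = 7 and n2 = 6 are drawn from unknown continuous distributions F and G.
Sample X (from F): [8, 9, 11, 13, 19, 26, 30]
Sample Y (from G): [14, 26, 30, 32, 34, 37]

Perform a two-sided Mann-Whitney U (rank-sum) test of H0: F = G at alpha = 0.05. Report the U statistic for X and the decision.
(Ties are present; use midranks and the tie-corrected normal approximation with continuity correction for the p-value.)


Step 1: Combine and sort all 13 observations; assign midranks.
sorted (value, group): (8,X), (9,X), (11,X), (13,X), (14,Y), (19,X), (26,X), (26,Y), (30,X), (30,Y), (32,Y), (34,Y), (37,Y)
ranks: 8->1, 9->2, 11->3, 13->4, 14->5, 19->6, 26->7.5, 26->7.5, 30->9.5, 30->9.5, 32->11, 34->12, 37->13
Step 2: Rank sum for X: R1 = 1 + 2 + 3 + 4 + 6 + 7.5 + 9.5 = 33.
Step 3: U_X = R1 - n1(n1+1)/2 = 33 - 7*8/2 = 33 - 28 = 5.
       U_Y = n1*n2 - U_X = 42 - 5 = 37.
Step 4: Ties are present, so use the tie-corrected normal approximation (with continuity correction) for the p-value.
Step 5: p-value = 0.026392; compare to alpha = 0.05. reject H0.

U_X = 5, p = 0.026392, reject H0 at alpha = 0.05.


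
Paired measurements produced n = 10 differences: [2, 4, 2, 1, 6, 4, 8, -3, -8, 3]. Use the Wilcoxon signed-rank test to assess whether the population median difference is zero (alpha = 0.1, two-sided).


Step 1: Drop any zero differences (none here) and take |d_i|.
|d| = [2, 4, 2, 1, 6, 4, 8, 3, 8, 3]
Step 2: Midrank |d_i| (ties get averaged ranks).
ranks: |2|->2.5, |4|->6.5, |2|->2.5, |1|->1, |6|->8, |4|->6.5, |8|->9.5, |3|->4.5, |8|->9.5, |3|->4.5
Step 3: Attach original signs; sum ranks with positive sign and with negative sign.
W+ = 2.5 + 6.5 + 2.5 + 1 + 8 + 6.5 + 9.5 + 4.5 = 41
W- = 4.5 + 9.5 = 14
(Check: W+ + W- = 55 should equal n(n+1)/2 = 55.)
Step 4: Test statistic W = min(W+, W-) = 14.
Step 5: Ties in |d|, so use the tie-corrected normal approximation.
        E[W] = n(n+1)/4 = 10*11/4 = 27.5.
        Tie groups: |d|=2 (t=2), |d|=3 (t=2), |d|=4 (t=2), |d|=8 (t=2); sum(t^3 - t) = 24.
        Var[W] = n(n+1)(2n+1)/24 - sum(t^3-t)/48 = 2310/24 - 24/48 = 95.75.
        z = (W - E[W]) / sqrt(Var[W]) = (14 - 27.5) / 9.7852 = -1.3796.
        Two-sided p = 2*Phi(z) = 0.167699.
Step 6: alpha = 0.1. fail to reject H0.

W+ = 41, W- = 14, W = min = 14, p = 0.167699, fail to reject H0.


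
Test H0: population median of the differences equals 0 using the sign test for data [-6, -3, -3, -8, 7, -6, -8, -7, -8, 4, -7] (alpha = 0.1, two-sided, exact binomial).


Step 1: Discard zero differences. Original n = 11; n_eff = number of nonzero differences = 11.
Nonzero differences (with sign): -6, -3, -3, -8, +7, -6, -8, -7, -8, +4, -7
Step 2: Count signs: positive = 2, negative = 9.
Step 3: Under H0: P(positive) = 0.5, so the number of positives S ~ Bin(11, 0.5).
Step 4: Two-sided exact p-value = sum of Bin(11,0.5) probabilities at or below the observed probability = 0.065430.
Step 5: alpha = 0.1. reject H0.

n_eff = 11, pos = 2, neg = 9, p = 0.065430, reject H0.


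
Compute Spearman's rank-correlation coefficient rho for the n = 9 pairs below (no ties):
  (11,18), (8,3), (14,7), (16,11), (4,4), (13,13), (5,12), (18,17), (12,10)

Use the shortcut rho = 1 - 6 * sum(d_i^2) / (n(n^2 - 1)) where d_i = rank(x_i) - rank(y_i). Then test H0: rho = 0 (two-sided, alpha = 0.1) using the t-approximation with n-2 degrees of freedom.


Step 1: Rank x and y separately (midranks; no ties here).
rank(x): 11->4, 8->3, 14->7, 16->8, 4->1, 13->6, 5->2, 18->9, 12->5
rank(y): 18->9, 3->1, 7->3, 11->5, 4->2, 13->7, 12->6, 17->8, 10->4
Step 2: d_i = R_x(i) - R_y(i); compute d_i^2.
  (4-9)^2=25, (3-1)^2=4, (7-3)^2=16, (8-5)^2=9, (1-2)^2=1, (6-7)^2=1, (2-6)^2=16, (9-8)^2=1, (5-4)^2=1
sum(d^2) = 74.
Step 3: rho = 1 - 6*74 / (9*(9^2 - 1)) = 1 - 444/720 = 0.383333.
Step 4: Under H0, t = rho * sqrt((n-2)/(1-rho^2)) = 1.0981 ~ t(7).
Step 5: Two-sided p-value from the t-distribution with 7 df = 0.308495.
Step 6: alpha = 0.1. fail to reject H0.

rho = 0.3833, p = 0.308495, fail to reject H0 at alpha = 0.1.


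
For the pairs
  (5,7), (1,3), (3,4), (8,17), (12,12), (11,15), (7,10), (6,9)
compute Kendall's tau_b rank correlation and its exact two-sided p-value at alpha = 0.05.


Step 1: Enumerate the 28 unordered pairs (i,j) with i<j and classify each by sign(x_j-x_i) * sign(y_j-y_i).
  (1,2):dx=-4,dy=-4->C; (1,3):dx=-2,dy=-3->C; (1,4):dx=+3,dy=+10->C; (1,5):dx=+7,dy=+5->C
  (1,6):dx=+6,dy=+8->C; (1,7):dx=+2,dy=+3->C; (1,8):dx=+1,dy=+2->C; (2,3):dx=+2,dy=+1->C
  (2,4):dx=+7,dy=+14->C; (2,5):dx=+11,dy=+9->C; (2,6):dx=+10,dy=+12->C; (2,7):dx=+6,dy=+7->C
  (2,8):dx=+5,dy=+6->C; (3,4):dx=+5,dy=+13->C; (3,5):dx=+9,dy=+8->C; (3,6):dx=+8,dy=+11->C
  (3,7):dx=+4,dy=+6->C; (3,8):dx=+3,dy=+5->C; (4,5):dx=+4,dy=-5->D; (4,6):dx=+3,dy=-2->D
  (4,7):dx=-1,dy=-7->C; (4,8):dx=-2,dy=-8->C; (5,6):dx=-1,dy=+3->D; (5,7):dx=-5,dy=-2->C
  (5,8):dx=-6,dy=-3->C; (6,7):dx=-4,dy=-5->C; (6,8):dx=-5,dy=-6->C; (7,8):dx=-1,dy=-1->C
Step 2: C = 25, D = 3, total pairs = 28.
Step 3: tau = (C - D)/(n(n-1)/2) = (25 - 3)/28 = 0.785714.
Step 4: Exact two-sided p-value (enumerate n! = 40320 permutations of y under H0): p = 0.005506.
Step 5: alpha = 0.05. reject H0.

tau_b = 0.7857 (C=25, D=3), p = 0.005506, reject H0.


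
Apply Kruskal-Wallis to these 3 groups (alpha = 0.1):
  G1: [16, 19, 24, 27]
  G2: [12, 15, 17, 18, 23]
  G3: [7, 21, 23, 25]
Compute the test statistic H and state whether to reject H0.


Step 1: Combine all N = 13 observations and assign midranks.
sorted (value, group, rank): (7,G3,1), (12,G2,2), (15,G2,3), (16,G1,4), (17,G2,5), (18,G2,6), (19,G1,7), (21,G3,8), (23,G2,9.5), (23,G3,9.5), (24,G1,11), (25,G3,12), (27,G1,13)
Step 2: Sum ranks within each group.
R_1 = 35 (n_1 = 4)
R_2 = 25.5 (n_2 = 5)
R_3 = 30.5 (n_3 = 4)
Step 3: H = 12/(N(N+1)) * sum(R_i^2/n_i) - 3(N+1)
     = 12/(13*14) * (35^2/4 + 25.5^2/5 + 30.5^2/4) - 3*14
     = 0.065934 * 668.862 - 42
     = 2.100824.
Step 4: Ties present; correction factor C = 1 - 6/(13^3 - 13) = 0.997253. Corrected H = 2.100824 / 0.997253 = 2.106612.
Step 5: Under H0, H ~ chi^2(2); p-value = 0.348783.
Step 6: alpha = 0.1. fail to reject H0.

H = 2.1066, df = 2, p = 0.348783, fail to reject H0.


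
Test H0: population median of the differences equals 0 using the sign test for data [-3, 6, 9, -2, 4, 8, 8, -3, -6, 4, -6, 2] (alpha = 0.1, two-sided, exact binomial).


Step 1: Discard zero differences. Original n = 12; n_eff = number of nonzero differences = 12.
Nonzero differences (with sign): -3, +6, +9, -2, +4, +8, +8, -3, -6, +4, -6, +2
Step 2: Count signs: positive = 7, negative = 5.
Step 3: Under H0: P(positive) = 0.5, so the number of positives S ~ Bin(12, 0.5).
Step 4: Two-sided exact p-value = sum of Bin(12,0.5) probabilities at or below the observed probability = 0.774414.
Step 5: alpha = 0.1. fail to reject H0.

n_eff = 12, pos = 7, neg = 5, p = 0.774414, fail to reject H0.


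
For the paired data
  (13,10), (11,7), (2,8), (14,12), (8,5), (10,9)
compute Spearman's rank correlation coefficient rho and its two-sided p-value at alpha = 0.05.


Step 1: Rank x and y separately (midranks; no ties here).
rank(x): 13->5, 11->4, 2->1, 14->6, 8->2, 10->3
rank(y): 10->5, 7->2, 8->3, 12->6, 5->1, 9->4
Step 2: d_i = R_x(i) - R_y(i); compute d_i^2.
  (5-5)^2=0, (4-2)^2=4, (1-3)^2=4, (6-6)^2=0, (2-1)^2=1, (3-4)^2=1
sum(d^2) = 10.
Step 3: rho = 1 - 6*10 / (6*(6^2 - 1)) = 1 - 60/210 = 0.714286.
Step 4: Under H0, t = rho * sqrt((n-2)/(1-rho^2)) = 2.0412 ~ t(4).
Step 5: Two-sided p-value from the t-distribution with 4 df = 0.110787.
Step 6: alpha = 0.05. fail to reject H0.

rho = 0.7143, p = 0.110787, fail to reject H0 at alpha = 0.05.


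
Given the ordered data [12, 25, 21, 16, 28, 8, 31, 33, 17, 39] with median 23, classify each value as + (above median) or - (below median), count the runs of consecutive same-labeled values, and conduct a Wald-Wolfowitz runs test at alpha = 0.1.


Step 1: Compute median = 23; label A = above, B = below.
Labels in order: BABBABAABA  (n_A = 5, n_B = 5)
Step 2: Count runs R = 8.
Step 3: Under H0 (random ordering), E[R] = 2*n_A*n_B/(n_A+n_B) + 1 = 2*5*5/10 + 1 = 6.0000.
        Var[R] = 2*n_A*n_B*(2*n_A*n_B - n_A - n_B) / ((n_A+n_B)^2 * (n_A+n_B-1)) = 2000/900 = 2.2222.
        SD[R] = 1.4907.
Step 4: Continuity-corrected z = (R - 0.5 - E[R]) / SD[R] = (8 - 0.5 - 6.0000) / 1.4907 = 1.0062.
Step 5: Two-sided p-value via normal approximation = 2*(1 - Phi(|z|)) = 0.314305.
Step 6: alpha = 0.1. fail to reject H0.

R = 8, z = 1.0062, p = 0.314305, fail to reject H0.


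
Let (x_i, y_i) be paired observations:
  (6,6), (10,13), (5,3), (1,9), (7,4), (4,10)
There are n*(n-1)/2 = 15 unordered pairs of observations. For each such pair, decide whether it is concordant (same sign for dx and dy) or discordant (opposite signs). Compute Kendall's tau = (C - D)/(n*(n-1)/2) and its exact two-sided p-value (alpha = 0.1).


Step 1: Enumerate the 15 unordered pairs (i,j) with i<j and classify each by sign(x_j-x_i) * sign(y_j-y_i).
  (1,2):dx=+4,dy=+7->C; (1,3):dx=-1,dy=-3->C; (1,4):dx=-5,dy=+3->D; (1,5):dx=+1,dy=-2->D
  (1,6):dx=-2,dy=+4->D; (2,3):dx=-5,dy=-10->C; (2,4):dx=-9,dy=-4->C; (2,5):dx=-3,dy=-9->C
  (2,6):dx=-6,dy=-3->C; (3,4):dx=-4,dy=+6->D; (3,5):dx=+2,dy=+1->C; (3,6):dx=-1,dy=+7->D
  (4,5):dx=+6,dy=-5->D; (4,6):dx=+3,dy=+1->C; (5,6):dx=-3,dy=+6->D
Step 2: C = 8, D = 7, total pairs = 15.
Step 3: tau = (C - D)/(n(n-1)/2) = (8 - 7)/15 = 0.066667.
Step 4: Exact two-sided p-value (enumerate n! = 720 permutations of y under H0): p = 1.000000.
Step 5: alpha = 0.1. fail to reject H0.

tau_b = 0.0667 (C=8, D=7), p = 1.000000, fail to reject H0.


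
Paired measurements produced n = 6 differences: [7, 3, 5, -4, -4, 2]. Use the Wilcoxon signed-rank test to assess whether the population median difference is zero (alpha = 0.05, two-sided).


Step 1: Drop any zero differences (none here) and take |d_i|.
|d| = [7, 3, 5, 4, 4, 2]
Step 2: Midrank |d_i| (ties get averaged ranks).
ranks: |7|->6, |3|->2, |5|->5, |4|->3.5, |4|->3.5, |2|->1
Step 3: Attach original signs; sum ranks with positive sign and with negative sign.
W+ = 6 + 2 + 5 + 1 = 14
W- = 3.5 + 3.5 = 7
(Check: W+ + W- = 21 should equal n(n+1)/2 = 21.)
Step 4: Test statistic W = min(W+, W-) = 7.
Step 5: Ties in |d|, so use the tie-corrected normal approximation.
        E[W] = n(n+1)/4 = 6*7/4 = 10.5.
        Tie groups: |d|=4 (t=2); sum(t^3 - t) = 6.
        Var[W] = n(n+1)(2n+1)/24 - sum(t^3-t)/48 = 546/24 - 6/48 = 22.625.
        z = (W - E[W]) / sqrt(Var[W]) = (7 - 10.5) / 4.7566 = -0.7358.
        Two-sided p = 2*Phi(z) = 0.461838.
Step 6: alpha = 0.05. fail to reject H0.

W+ = 14, W- = 7, W = min = 7, p = 0.461838, fail to reject H0.


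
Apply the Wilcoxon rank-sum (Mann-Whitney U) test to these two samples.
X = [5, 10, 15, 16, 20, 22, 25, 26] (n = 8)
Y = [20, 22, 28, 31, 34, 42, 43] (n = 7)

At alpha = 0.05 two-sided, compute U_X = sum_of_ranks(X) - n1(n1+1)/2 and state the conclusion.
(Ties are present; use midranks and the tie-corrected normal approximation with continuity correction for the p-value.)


Step 1: Combine and sort all 15 observations; assign midranks.
sorted (value, group): (5,X), (10,X), (15,X), (16,X), (20,X), (20,Y), (22,X), (22,Y), (25,X), (26,X), (28,Y), (31,Y), (34,Y), (42,Y), (43,Y)
ranks: 5->1, 10->2, 15->3, 16->4, 20->5.5, 20->5.5, 22->7.5, 22->7.5, 25->9, 26->10, 28->11, 31->12, 34->13, 42->14, 43->15
Step 2: Rank sum for X: R1 = 1 + 2 + 3 + 4 + 5.5 + 7.5 + 9 + 10 = 42.
Step 3: U_X = R1 - n1(n1+1)/2 = 42 - 8*9/2 = 42 - 36 = 6.
       U_Y = n1*n2 - U_X = 56 - 6 = 50.
Step 4: Ties are present, so use the tie-corrected normal approximation (with continuity correction) for the p-value.
Step 5: p-value = 0.012681; compare to alpha = 0.05. reject H0.

U_X = 6, p = 0.012681, reject H0 at alpha = 0.05.
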